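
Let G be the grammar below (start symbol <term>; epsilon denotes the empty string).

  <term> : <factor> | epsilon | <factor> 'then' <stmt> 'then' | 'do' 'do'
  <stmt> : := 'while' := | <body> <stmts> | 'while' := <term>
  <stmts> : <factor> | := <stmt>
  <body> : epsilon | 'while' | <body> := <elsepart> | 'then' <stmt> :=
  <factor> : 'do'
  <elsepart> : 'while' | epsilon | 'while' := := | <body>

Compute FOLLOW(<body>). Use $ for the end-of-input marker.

In <stmt> : <body> <stmts>: add FIRST(<stmts>) = { 'do', := }.
In <body> : <body> := <elsepart>: add FIRST(:= <elsepart>) = { := }.
In <elsepart> : <body>: <body> is at the end, add FOLLOW(<elsepart>) = { 'do', := }.
Union: FOLLOW(<body>) = { 'do', := }.

{ 'do', := }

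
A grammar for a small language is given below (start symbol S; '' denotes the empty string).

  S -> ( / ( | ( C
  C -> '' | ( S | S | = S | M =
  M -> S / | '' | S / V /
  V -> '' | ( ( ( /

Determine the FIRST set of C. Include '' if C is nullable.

{ (, =, '' }

C -> '' contributes ''.
C -> ( S contributes {(}.
From C -> S: add FIRST(S) = { ( }.
C -> = S contributes {=}.
From C -> M =: M nullable, take FIRST(M) ∪ {=} = { (, = }.
Union: FIRST(C) = { (, =, '' }.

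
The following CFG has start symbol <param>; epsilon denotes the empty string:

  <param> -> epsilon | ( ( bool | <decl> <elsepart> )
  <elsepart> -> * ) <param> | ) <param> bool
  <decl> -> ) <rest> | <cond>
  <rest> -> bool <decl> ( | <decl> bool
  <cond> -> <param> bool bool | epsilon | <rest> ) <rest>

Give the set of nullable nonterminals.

Directly nullable (have an epsilon-production): <param>, <cond>.
<decl> -> <cond> with every symbol nullable, so <decl> is nullable.
No other nonterminal has a production whose RHS symbols are all nullable.

{ <cond>, <decl>, <param> }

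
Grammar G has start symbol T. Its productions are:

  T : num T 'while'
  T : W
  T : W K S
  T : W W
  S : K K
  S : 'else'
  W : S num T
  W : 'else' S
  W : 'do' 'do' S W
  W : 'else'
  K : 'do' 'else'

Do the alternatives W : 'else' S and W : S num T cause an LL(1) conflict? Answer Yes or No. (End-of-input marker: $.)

Yes

FIRST('else' S) = { 'else' } and FIRST(S num T) = { 'do', 'else' }.
Both contain 'else', so the two alternatives are not disjoint — LL(1) conflict.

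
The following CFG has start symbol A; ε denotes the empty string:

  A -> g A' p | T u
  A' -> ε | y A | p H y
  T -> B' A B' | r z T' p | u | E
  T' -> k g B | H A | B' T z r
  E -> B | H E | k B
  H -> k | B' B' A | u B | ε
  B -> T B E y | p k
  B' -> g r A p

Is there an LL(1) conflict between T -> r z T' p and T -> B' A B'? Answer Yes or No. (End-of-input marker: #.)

FIRST(r z T' p) = { r } and FIRST(B' A B') = { g }.
The FIRST sets are disjoint and neither alternative is nullable — no conflict.

No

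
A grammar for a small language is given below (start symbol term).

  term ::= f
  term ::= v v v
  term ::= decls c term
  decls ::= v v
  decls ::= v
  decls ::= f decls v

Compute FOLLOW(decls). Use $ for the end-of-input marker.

{ c, v }

In term ::= decls c term: add FIRST(c term) = { c }.
In decls ::= f decls v: add FIRST(v) = { v }.
Union: FOLLOW(decls) = { c, v }.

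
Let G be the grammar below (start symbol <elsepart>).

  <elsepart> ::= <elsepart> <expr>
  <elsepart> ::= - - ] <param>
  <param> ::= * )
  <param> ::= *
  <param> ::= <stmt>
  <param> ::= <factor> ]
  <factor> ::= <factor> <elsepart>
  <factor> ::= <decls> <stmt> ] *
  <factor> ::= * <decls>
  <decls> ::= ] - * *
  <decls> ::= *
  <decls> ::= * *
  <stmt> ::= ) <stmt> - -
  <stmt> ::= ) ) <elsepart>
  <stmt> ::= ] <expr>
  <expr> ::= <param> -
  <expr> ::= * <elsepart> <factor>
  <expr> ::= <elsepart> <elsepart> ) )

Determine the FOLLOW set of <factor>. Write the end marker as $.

In <param> ::= <factor> ]: add FIRST(]) = { ] }.
In <factor> ::= <factor> <elsepart>: add FIRST(<elsepart>) = { - }.
In <expr> ::= * <elsepart> <factor>: <factor> is at the end, add FOLLOW(<expr>) = { $, ), *, -, ] }.
Union: FOLLOW(<factor>) = { $, ), *, -, ] }.

{ $, ), *, -, ] }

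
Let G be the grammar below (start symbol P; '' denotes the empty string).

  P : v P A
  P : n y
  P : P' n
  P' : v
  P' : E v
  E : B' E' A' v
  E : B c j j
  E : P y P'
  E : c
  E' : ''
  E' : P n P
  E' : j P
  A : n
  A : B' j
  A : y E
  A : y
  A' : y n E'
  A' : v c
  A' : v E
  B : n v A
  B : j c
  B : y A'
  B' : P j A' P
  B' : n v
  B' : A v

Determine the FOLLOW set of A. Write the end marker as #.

In P : v P A: A is at the end, add FOLLOW(P) = { #, c, j, n, v, y }.
In B : n v A: A is at the end, add FOLLOW(B) = { c }.
In B' : A v: add FIRST(v) = { v }.
Union: FOLLOW(A) = { #, c, j, n, v, y }.

{ #, c, j, n, v, y }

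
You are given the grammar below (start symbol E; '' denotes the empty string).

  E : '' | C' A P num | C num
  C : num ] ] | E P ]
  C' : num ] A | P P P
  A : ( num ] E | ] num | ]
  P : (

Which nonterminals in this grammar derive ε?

{ E }

Directly nullable (have an ''-production): E.
No other nonterminal has a production whose RHS symbols are all nullable.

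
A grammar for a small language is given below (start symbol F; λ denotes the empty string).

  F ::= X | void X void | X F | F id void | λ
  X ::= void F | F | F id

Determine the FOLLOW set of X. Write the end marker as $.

In F ::= X: X is at the end, add FOLLOW(F) = { $, id, void }.
In F ::= void X void: add FIRST(void) = { void }.
In F ::= X F: add FIRST(F)\{λ} = { id, void }.
  Since F is nullable, also add FOLLOW(F) = { $, id, void }.
Union: FOLLOW(X) = { $, id, void }.

{ $, id, void }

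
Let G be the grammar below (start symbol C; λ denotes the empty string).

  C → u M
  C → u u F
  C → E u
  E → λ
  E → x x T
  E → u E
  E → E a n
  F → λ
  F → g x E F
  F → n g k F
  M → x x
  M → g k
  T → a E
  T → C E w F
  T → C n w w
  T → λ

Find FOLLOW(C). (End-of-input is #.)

{ #, a, n, u, w, x }

C is the start symbol, so # ∈ FOLLOW(C).
In T → C E w F: add FIRST(E w F) = { a, u, w, x }.
In T → C n w w: add FIRST(n w w) = { n }.
Union: FOLLOW(C) = { #, a, n, u, w, x }.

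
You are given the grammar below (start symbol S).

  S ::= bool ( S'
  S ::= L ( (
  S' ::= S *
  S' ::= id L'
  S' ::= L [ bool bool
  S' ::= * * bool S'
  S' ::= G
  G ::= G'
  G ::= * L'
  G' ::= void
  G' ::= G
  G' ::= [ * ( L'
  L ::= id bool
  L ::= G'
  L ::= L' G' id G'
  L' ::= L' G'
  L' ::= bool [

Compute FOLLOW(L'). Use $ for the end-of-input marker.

In S' ::= id L': L' is at the end, add FOLLOW(S') = { $, * }.
In G ::= * L': L' is at the end, add FOLLOW(G) = { $, (, *, [, id, void }.
In G' ::= [ * ( L': L' is at the end, add FOLLOW(G') = { $, (, *, [, id, void }.
In L ::= L' G' id G': add FIRST(G' id G') = { *, [, void }.
In L' ::= L' G': add FIRST(G') = { *, [, void }.
Union: FOLLOW(L') = { $, (, *, [, id, void }.

{ $, (, *, [, id, void }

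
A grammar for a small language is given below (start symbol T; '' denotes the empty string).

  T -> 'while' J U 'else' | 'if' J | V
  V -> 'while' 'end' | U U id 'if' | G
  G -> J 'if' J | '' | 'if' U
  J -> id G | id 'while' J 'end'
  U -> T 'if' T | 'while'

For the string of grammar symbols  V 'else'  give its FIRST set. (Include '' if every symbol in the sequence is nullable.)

Add FIRST(V)\{''} = { 'if', 'while', id }; V is nullable, continue.
'else' is a terminal; add {'else'} and stop.

{ 'else', 'if', 'while', id }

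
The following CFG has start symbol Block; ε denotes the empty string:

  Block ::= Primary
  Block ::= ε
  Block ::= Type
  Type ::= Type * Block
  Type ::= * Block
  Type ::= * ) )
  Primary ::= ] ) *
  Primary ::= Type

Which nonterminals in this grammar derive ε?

{ Block }

Directly nullable (have an ε-production): Block.
No other nonterminal has a production whose RHS symbols are all nullable.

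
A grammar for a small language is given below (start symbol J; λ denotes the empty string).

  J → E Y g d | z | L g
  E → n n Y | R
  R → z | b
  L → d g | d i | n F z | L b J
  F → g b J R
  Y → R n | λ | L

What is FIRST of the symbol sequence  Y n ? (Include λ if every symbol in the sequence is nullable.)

{ b, d, n, z }

Add FIRST(Y)\{λ} = { b, d, n, z }; Y is nullable, continue.
n is a terminal; add {n} and stop.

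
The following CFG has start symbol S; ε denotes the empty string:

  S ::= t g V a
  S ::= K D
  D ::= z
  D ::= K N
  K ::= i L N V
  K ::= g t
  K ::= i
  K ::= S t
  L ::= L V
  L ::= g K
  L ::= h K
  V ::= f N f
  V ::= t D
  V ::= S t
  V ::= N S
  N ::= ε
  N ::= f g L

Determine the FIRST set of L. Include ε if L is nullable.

{ g, h }

From L ::= L V: add FIRST(L) = { g, h }.
L ::= g K contributes {g}.
L ::= h K contributes {h}.
Union: FIRST(L) = { g, h }.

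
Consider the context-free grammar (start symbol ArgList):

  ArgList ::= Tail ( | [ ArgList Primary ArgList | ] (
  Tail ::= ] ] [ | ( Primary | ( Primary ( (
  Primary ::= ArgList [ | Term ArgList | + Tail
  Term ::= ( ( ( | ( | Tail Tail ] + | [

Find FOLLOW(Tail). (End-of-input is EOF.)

{ (, [, ] }

In ArgList ::= Tail (: add FIRST(() = { ( }.
In Primary ::= + Tail: Tail is at the end, add FOLLOW(Primary) = { (, [, ] }.
In Term ::= Tail Tail ] +: add FIRST(Tail ] +) = { (, ] }.
In Term ::= Tail Tail ] +: add FIRST(] +) = { ] }.
Union: FOLLOW(Tail) = { (, [, ] }.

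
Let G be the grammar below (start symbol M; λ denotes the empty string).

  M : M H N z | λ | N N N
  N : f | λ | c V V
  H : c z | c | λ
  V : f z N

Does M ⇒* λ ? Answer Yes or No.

Yes

M has an λ-production, so M ⇒ λ.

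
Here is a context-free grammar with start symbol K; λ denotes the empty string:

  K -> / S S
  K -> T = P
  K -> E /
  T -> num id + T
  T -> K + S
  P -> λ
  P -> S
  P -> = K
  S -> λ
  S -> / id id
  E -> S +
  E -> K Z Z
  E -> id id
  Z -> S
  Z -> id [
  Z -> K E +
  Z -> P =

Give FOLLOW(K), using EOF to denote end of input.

{ EOF, +, /, =, id, num }

K is the start symbol, so EOF ∈ FOLLOW(K).
In T -> K + S: add FIRST(+ S) = { + }.
In P -> = K: K is at the end, add FOLLOW(P) = { EOF, +, /, =, id, num }.
In E -> K Z Z: add FIRST(Z Z)\{λ} = { +, /, =, id, num }.
  Since Z Z is nullable, also add FOLLOW(E) = { +, / }.
In Z -> K E +: add FIRST(E +) = { +, /, id, num }.
Union: FOLLOW(K) = { EOF, +, /, =, id, num }.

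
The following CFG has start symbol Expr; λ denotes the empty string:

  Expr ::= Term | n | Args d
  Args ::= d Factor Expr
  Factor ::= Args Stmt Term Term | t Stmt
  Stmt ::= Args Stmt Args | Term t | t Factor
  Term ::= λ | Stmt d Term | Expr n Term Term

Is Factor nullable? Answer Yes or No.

Nullable nonterminals: Expr, Term.
No production of Factor has an RHS whose symbols are all nullable, so Factor is not nullable.

No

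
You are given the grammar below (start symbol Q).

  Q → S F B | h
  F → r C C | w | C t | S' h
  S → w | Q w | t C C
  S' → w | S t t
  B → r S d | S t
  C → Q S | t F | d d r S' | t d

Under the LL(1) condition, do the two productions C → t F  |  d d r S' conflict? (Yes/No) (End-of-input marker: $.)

FIRST(t F) = { t } and FIRST(d d r S') = { d }.
The FIRST sets are disjoint and neither alternative is nullable — no conflict.

No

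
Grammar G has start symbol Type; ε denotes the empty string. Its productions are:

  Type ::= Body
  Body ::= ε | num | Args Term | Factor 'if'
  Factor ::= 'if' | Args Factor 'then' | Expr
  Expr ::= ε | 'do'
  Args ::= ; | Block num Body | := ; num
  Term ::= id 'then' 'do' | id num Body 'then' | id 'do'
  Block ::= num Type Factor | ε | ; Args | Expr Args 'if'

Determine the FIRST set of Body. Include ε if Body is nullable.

Body ::= ε contributes ε.
Body ::= num contributes {num}.
From Body ::= Args Term: add FIRST(Args) = { 'do', :=, ;, num }.
From Body ::= Factor 'if': Factor nullable, take FIRST(Factor) ∪ {'if'} = { 'do', 'if', :=, ;, num }.
Union: FIRST(Body) = { 'do', 'if', :=, ;, num, ε }.

{ 'do', 'if', :=, ;, num, ε }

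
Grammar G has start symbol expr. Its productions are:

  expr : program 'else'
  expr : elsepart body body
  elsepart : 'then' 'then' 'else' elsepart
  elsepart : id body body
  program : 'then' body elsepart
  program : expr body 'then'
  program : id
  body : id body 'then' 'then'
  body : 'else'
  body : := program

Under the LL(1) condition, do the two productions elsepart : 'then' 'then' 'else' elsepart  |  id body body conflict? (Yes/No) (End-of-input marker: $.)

FIRST('then' 'then' 'else' elsepart) = { 'then' } and FIRST(id body body) = { id }.
The FIRST sets are disjoint and neither alternative is nullable — no conflict.

No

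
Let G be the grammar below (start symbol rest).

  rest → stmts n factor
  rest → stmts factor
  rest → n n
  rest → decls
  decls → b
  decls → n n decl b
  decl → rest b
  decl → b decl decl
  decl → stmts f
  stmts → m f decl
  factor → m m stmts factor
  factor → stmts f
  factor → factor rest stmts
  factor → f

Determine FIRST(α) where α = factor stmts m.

{ f, m }

Add FIRST(factor) = { f, m }; factor is not nullable, stop.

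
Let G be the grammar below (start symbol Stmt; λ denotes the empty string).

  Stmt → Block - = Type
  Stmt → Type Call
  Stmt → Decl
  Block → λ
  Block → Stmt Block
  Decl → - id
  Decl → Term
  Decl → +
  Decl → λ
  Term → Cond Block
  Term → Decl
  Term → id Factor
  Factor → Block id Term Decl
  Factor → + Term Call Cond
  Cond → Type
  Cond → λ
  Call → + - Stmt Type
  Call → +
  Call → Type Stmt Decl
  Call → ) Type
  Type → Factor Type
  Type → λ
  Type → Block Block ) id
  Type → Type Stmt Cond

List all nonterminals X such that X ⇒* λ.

Directly nullable (have an λ-production): Block, Decl, Cond, Type.
Call → Type Stmt Decl with every symbol nullable, so Call is nullable.
Term → Cond Block with every symbol nullable, so Term is nullable.
Stmt → Type Call with every symbol nullable, so Stmt is nullable.
No other nonterminal has a production whose RHS symbols are all nullable.

{ Block, Call, Cond, Decl, Stmt, Term, Type }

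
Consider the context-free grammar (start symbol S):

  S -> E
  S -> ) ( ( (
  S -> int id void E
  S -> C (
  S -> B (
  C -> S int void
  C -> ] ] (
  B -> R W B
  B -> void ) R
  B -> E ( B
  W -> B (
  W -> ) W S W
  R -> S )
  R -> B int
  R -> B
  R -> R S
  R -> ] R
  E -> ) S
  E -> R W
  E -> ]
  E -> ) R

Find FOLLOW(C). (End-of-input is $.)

In S -> C (: add FIRST(() = { ( }.
Union: FOLLOW(C) = { ( }.

{ ( }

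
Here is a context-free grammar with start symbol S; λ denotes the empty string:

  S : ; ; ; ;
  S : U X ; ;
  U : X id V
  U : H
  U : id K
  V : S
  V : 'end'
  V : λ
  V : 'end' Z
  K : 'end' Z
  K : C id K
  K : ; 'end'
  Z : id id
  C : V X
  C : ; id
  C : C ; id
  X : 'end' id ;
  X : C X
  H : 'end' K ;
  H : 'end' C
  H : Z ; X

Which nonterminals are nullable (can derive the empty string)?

{ V }

Directly nullable (have an λ-production): V.
No other nonterminal has a production whose RHS symbols are all nullable.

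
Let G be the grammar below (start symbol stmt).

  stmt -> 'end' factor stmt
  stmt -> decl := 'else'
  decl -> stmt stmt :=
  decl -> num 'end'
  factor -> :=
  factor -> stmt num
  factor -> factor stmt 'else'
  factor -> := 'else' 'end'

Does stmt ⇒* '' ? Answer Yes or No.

No

No nonterminal in this grammar is nullable.
No production of stmt has an RHS whose symbols are all nullable, so stmt is not nullable.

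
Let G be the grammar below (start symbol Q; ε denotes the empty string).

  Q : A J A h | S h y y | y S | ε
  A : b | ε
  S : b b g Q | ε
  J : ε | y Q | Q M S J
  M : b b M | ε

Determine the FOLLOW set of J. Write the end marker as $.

{ b, h }

In Q : A J A h: add FIRST(A h) = { b, h }.
In J : Q M S J: J is at the end, add FOLLOW(J) = { b, h }.
Union: FOLLOW(J) = { b, h }.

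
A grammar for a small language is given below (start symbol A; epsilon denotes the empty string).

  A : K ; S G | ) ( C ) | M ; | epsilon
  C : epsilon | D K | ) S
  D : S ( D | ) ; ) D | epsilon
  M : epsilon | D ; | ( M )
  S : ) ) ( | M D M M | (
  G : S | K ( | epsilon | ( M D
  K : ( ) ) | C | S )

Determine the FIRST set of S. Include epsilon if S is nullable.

S : ) ) ( contributes {)}.
From S : M D M M: M, D, M, M nullable, take FIRST(M) ∪ FIRST(D) ∪ FIRST(M) ∪ FIRST(M) = { (, ), ; }; also epsilon since the whole RHS is nullable.
S : ( contributes {(}.
Union: FIRST(S) = { (, ), ;, epsilon }.

{ (, ), ;, epsilon }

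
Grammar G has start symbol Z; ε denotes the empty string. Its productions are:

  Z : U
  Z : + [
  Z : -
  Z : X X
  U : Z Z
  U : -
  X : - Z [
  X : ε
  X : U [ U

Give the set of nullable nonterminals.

Directly nullable (have an ε-production): X.
Z : U with every symbol nullable, so Z is nullable.
U : Z Z with every symbol nullable, so U is nullable.

{ U, X, Z }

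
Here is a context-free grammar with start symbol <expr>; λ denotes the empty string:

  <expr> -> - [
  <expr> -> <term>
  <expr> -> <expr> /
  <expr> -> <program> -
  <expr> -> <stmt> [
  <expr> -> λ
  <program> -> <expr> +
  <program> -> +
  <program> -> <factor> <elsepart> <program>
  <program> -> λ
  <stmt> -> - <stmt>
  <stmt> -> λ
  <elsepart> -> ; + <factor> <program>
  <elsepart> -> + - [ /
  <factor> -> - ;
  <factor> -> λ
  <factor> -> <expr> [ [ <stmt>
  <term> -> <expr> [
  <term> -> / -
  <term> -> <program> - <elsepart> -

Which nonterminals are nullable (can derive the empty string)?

{ <expr>, <factor>, <program>, <stmt> }

Directly nullable (have an λ-production): <expr>, <program>, <stmt>, <factor>.
No other nonterminal has a production whose RHS symbols are all nullable.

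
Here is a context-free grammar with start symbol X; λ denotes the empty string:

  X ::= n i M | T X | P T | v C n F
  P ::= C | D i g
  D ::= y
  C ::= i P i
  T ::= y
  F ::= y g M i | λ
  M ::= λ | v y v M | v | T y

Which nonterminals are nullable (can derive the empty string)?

{ F, M }

Directly nullable (have an λ-production): F, M.
No other nonterminal has a production whose RHS symbols are all nullable.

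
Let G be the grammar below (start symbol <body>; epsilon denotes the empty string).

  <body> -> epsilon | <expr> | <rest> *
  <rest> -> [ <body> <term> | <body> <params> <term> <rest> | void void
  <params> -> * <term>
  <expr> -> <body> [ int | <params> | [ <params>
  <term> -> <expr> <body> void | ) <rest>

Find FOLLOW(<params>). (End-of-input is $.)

In <rest> -> <body> <params> <term> <rest>: add FIRST(<term> <rest>) = { ), *, [, void }.
In <expr> -> <params>: <params> is at the end, add FOLLOW(<expr>) = { $, ), *, [, void }.
In <expr> -> [ <params>: <params> is at the end, add FOLLOW(<expr>) = { $, ), *, [, void }.
Union: FOLLOW(<params>) = { $, ), *, [, void }.

{ $, ), *, [, void }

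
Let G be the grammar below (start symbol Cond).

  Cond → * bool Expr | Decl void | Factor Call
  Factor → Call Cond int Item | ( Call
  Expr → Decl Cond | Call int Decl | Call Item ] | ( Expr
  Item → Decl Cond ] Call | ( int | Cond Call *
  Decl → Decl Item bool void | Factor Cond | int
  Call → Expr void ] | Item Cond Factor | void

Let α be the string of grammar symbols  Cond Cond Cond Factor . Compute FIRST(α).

Add FIRST(Cond) = { (, *, int, void }; Cond is not nullable, stop.

{ (, *, int, void }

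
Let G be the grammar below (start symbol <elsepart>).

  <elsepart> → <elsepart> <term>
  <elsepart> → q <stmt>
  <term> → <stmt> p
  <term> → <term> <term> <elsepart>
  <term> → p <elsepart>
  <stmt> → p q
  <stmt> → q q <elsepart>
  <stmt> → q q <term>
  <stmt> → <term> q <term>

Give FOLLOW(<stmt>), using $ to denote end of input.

In <elsepart> → q <stmt>: <stmt> is at the end, add FOLLOW(<elsepart>) = { $, p, q }.
In <term> → <stmt> p: add FIRST(p) = { p }.
Union: FOLLOW(<stmt>) = { $, p, q }.

{ $, p, q }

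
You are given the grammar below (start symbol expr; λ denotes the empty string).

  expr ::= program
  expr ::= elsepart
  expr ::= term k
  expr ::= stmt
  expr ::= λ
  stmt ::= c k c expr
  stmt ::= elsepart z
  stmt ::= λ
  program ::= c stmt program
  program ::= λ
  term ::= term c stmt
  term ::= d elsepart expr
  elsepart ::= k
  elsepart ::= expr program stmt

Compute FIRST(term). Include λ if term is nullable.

From term ::= term c stmt: add FIRST(term) = { d }.
term ::= d elsepart expr contributes {d}.
Union: FIRST(term) = { d }.

{ d }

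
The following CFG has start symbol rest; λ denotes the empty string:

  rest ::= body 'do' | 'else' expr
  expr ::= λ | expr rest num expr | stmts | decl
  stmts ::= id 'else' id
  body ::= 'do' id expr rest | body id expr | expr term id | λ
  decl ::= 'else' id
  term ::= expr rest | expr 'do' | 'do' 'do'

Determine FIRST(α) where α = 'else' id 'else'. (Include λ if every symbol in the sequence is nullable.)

'else' is a terminal; add {'else'} and stop.

{ 'else' }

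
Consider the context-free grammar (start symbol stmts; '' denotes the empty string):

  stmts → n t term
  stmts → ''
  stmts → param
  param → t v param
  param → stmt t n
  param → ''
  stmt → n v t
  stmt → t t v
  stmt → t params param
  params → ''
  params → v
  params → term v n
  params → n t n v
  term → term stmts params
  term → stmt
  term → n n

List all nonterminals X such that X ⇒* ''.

Directly nullable (have an ''-production): stmts, param, params.
No other nonterminal has a production whose RHS symbols are all nullable.

{ param, params, stmts }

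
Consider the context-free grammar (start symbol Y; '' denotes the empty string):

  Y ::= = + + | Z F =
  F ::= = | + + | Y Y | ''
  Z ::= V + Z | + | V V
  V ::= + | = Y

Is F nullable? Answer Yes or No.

Yes

F has an ''-production, so F ⇒ ''.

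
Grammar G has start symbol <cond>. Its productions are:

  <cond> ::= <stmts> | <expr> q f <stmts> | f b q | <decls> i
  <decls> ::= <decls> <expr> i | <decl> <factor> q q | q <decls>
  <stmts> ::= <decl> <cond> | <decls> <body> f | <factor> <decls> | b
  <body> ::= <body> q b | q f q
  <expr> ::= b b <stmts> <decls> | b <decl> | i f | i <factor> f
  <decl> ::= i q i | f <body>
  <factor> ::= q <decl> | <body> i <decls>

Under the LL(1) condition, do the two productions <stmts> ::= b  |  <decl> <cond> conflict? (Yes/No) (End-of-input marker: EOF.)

FIRST(b) = { b } and FIRST(<decl> <cond>) = { f, i }.
The FIRST sets are disjoint and neither alternative is nullable — no conflict.

No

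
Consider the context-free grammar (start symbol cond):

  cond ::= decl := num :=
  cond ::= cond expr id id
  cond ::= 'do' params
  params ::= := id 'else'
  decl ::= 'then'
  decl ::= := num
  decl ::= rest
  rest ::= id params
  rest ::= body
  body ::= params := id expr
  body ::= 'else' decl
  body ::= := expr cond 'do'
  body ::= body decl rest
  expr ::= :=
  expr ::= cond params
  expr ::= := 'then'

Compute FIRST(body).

From body ::= params := id expr: add FIRST(params) = { := }.
body ::= 'else' decl contributes {'else'}.
body ::= := expr cond 'do' contributes {:=}.
From body ::= body decl rest: add FIRST(body) = { 'else', := }.
Union: FIRST(body) = { 'else', := }.

{ 'else', := }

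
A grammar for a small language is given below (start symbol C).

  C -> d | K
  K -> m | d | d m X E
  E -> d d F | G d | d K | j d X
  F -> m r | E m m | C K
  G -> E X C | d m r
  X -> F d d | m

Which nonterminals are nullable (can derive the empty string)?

No nonterminal has an empty production or an RHS whose symbols are all nullable.

{ } (none)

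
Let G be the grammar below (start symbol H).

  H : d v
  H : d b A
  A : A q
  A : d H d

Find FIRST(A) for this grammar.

From A : A q: add FIRST(A) = { d }.
A : d H d contributes {d}.
Union: FIRST(A) = { d }.

{ d }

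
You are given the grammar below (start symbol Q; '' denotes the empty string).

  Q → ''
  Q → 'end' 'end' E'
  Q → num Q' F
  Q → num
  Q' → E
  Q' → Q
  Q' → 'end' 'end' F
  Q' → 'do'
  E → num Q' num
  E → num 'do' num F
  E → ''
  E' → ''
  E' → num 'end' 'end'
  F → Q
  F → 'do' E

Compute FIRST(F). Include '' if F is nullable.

{ 'do', 'end', num, '' }

From F → Q: add FIRST(Q) = { 'end', num, '' } (including '' since Q is nullable).
F → 'do' E contributes {'do'}.
Union: FIRST(F) = { 'do', 'end', num, '' }.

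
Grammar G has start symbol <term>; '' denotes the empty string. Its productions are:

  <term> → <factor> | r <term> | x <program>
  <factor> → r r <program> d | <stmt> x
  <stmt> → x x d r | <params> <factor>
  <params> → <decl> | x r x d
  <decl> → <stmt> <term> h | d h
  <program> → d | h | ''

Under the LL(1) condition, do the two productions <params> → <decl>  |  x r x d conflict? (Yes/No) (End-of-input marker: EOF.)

Yes

FIRST(<decl>) = { d, x } and FIRST(x r x d) = { x }.
Both contain x, so the two alternatives are not disjoint — LL(1) conflict.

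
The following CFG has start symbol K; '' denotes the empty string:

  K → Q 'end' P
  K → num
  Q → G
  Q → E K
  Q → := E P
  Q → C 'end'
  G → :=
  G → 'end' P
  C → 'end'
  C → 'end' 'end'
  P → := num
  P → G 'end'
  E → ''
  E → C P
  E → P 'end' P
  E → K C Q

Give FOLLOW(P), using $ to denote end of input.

In K → Q 'end' P: P is at the end, add FOLLOW(K) = { $, 'end', :=, num }.
In Q → := E P: P is at the end, add FOLLOW(Q) = { 'end', :=, num }.
In G → 'end' P: P is at the end, add FOLLOW(G) = { 'end', :=, num }.
In E → C P: P is at the end, add FOLLOW(E) = { 'end', :=, num }.
In E → P 'end' P: add FIRST('end' P) = { 'end' }.
In E → P 'end' P: P is at the end, add FOLLOW(E) = { 'end', :=, num }.
Union: FOLLOW(P) = { $, 'end', :=, num }.

{ $, 'end', :=, num }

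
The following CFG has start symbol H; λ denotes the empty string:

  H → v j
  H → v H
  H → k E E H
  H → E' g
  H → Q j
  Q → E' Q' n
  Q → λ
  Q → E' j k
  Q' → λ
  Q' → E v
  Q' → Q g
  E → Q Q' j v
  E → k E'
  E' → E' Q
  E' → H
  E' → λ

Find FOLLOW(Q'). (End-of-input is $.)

{ j, n }

In Q → E' Q' n: add FIRST(n) = { n }.
In E → Q Q' j v: add FIRST(j v) = { j }.
Union: FOLLOW(Q') = { j, n }.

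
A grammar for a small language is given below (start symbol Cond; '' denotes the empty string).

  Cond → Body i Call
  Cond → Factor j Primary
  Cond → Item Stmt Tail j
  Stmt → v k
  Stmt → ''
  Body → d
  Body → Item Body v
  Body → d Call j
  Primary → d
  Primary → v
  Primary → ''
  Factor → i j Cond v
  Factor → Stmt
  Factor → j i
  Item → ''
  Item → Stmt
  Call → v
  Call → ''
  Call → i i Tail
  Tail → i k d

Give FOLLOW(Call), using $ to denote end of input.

In Cond → Body i Call: Call is at the end, add FOLLOW(Cond) = { $, v }.
In Body → d Call j: add FIRST(j) = { j }.
Union: FOLLOW(Call) = { $, j, v }.

{ $, j, v }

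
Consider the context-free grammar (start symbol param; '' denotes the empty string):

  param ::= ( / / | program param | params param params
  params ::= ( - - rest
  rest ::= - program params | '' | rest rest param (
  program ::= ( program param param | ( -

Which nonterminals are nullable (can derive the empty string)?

{ rest }

Directly nullable (have an ''-production): rest.
No other nonterminal has a production whose RHS symbols are all nullable.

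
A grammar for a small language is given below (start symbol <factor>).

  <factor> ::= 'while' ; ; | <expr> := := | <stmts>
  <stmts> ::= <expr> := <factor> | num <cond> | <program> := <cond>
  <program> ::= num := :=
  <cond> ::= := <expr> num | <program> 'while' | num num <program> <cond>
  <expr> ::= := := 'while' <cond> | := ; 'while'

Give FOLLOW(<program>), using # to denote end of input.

In <stmts> ::= <program> := <cond>: add FIRST(:= <cond>) = { := }.
In <cond> ::= <program> 'while': add FIRST('while') = { 'while' }.
In <cond> ::= num num <program> <cond>: add FIRST(<cond>) = { :=, num }.
Union: FOLLOW(<program>) = { 'while', :=, num }.

{ 'while', :=, num }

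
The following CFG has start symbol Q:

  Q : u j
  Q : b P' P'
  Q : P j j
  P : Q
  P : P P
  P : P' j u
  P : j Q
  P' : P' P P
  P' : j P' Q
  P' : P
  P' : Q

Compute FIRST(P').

From P' : P' P P: add FIRST(P') = { b, j, u }.
P' : j P' Q contributes {j}.
From P' : P: add FIRST(P) = { b, j, u }.
From P' : Q: add FIRST(Q) = { b, j, u }.
Union: FIRST(P') = { b, j, u }.

{ b, j, u }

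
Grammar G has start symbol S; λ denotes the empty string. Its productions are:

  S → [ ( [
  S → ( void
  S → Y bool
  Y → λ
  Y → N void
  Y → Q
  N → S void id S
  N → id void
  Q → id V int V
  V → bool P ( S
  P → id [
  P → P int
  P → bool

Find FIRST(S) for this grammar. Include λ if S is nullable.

S → [ ( [ contributes {[}.
S → ( void contributes {(}.
From S → Y bool: Y nullable, take FIRST(Y) ∪ {bool} = { (, [, bool, id }.
Union: FIRST(S) = { (, [, bool, id }.

{ (, [, bool, id }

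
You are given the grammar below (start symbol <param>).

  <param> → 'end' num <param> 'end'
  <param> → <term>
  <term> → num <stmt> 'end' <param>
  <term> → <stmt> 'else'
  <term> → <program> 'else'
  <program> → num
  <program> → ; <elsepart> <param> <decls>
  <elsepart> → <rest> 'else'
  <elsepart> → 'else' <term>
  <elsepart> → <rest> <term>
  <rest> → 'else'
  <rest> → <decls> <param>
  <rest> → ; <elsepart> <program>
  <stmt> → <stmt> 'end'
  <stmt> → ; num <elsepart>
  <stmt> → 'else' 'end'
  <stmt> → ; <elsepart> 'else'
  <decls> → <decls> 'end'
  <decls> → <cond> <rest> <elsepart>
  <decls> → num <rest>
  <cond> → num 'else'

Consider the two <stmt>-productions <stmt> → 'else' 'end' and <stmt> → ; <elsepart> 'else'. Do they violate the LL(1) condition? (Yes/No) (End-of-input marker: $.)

No

FIRST('else' 'end') = { 'else' } and FIRST(; <elsepart> 'else') = { ; }.
The FIRST sets are disjoint and neither alternative is nullable — no conflict.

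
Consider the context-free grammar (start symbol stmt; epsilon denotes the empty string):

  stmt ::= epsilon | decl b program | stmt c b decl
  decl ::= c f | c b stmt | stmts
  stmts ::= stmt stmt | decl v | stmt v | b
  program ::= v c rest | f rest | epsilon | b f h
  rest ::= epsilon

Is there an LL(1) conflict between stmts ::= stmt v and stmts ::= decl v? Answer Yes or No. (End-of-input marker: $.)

Yes

FIRST(stmt v) = { b, c, v } and FIRST(decl v) = { b, c, v }.
Both contain b, so the two alternatives are not disjoint — LL(1) conflict.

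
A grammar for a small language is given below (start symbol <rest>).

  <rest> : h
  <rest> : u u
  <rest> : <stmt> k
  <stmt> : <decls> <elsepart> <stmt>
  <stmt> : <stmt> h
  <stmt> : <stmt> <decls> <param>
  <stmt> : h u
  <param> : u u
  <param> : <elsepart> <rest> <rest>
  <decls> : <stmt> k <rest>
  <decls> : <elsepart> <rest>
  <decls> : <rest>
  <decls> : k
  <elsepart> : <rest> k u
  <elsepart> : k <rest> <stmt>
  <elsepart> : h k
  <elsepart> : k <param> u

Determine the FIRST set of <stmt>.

From <stmt> : <decls> <elsepart> <stmt>: add FIRST(<decls>) = { h, k, u }.
From <stmt> : <stmt> h: add FIRST(<stmt>) = { h, k, u }.
From <stmt> : <stmt> <decls> <param>: add FIRST(<stmt>) = { h, k, u }.
<stmt> : h u contributes {h}.
Union: FIRST(<stmt>) = { h, k, u }.

{ h, k, u }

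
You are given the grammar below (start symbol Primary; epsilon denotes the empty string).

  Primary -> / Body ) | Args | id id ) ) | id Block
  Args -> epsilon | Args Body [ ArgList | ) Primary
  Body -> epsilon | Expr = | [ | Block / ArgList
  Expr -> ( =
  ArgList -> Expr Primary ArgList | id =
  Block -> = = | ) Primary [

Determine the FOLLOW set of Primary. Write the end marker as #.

Primary is the start symbol, so # ∈ FOLLOW(Primary).
In Args -> ) Primary: Primary is at the end, add FOLLOW(Args) = { #, (, ), =, [, id }.
In ArgList -> Expr Primary ArgList: add FIRST(ArgList) = { (, id }.
In Block -> ) Primary [: add FIRST([) = { [ }.
Union: FOLLOW(Primary) = { #, (, ), =, [, id }.

{ #, (, ), =, [, id }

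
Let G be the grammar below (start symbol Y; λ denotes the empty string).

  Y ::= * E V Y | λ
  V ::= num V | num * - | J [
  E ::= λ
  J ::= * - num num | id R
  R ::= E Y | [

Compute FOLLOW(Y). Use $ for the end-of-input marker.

Y is the start symbol, so $ ∈ FOLLOW(Y).
In Y ::= * E V Y: Y is at the end, add FOLLOW(Y) = { $, [ }.
In R ::= E Y: Y is at the end, add FOLLOW(R) = { [ }.
Union: FOLLOW(Y) = { $, [ }.

{ $, [ }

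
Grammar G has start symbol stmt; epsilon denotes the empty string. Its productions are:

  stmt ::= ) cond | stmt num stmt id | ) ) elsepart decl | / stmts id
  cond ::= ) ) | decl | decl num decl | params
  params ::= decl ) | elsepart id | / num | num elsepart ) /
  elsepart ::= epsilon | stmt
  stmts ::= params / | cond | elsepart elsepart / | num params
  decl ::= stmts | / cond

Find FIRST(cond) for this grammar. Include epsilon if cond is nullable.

cond ::= ) ) contributes {)}.
From cond ::= decl: add FIRST(decl) = { ), /, id, num }.
From cond ::= decl num decl: add FIRST(decl) = { ), /, id, num }.
From cond ::= params: add FIRST(params) = { ), /, id, num }.
Union: FIRST(cond) = { ), /, id, num }.

{ ), /, id, num }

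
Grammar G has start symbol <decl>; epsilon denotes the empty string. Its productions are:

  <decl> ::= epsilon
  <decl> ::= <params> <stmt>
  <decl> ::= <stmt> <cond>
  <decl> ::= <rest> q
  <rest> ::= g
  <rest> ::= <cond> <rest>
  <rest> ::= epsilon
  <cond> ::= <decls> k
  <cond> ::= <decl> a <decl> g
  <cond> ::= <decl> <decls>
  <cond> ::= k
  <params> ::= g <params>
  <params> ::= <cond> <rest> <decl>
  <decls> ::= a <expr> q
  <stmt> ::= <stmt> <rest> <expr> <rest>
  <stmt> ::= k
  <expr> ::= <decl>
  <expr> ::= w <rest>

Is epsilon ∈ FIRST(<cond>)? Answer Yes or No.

Nullable nonterminals: <decl>, <expr>, <rest>.
No production of <cond> has an RHS whose symbols are all nullable, so <cond> is not nullable.

No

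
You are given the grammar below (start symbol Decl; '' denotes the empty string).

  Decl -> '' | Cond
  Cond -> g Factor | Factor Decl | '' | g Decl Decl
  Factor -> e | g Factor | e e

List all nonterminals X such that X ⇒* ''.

{ Cond, Decl }

Directly nullable (have an ''-production): Decl, Cond.
No other nonterminal has a production whose RHS symbols are all nullable.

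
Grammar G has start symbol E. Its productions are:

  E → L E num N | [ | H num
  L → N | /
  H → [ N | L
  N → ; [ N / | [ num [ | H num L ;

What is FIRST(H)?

{ /, ;, [ }

H → [ N contributes {[}.
From H → L: add FIRST(L) = { /, ;, [ }.
Union: FIRST(H) = { /, ;, [ }.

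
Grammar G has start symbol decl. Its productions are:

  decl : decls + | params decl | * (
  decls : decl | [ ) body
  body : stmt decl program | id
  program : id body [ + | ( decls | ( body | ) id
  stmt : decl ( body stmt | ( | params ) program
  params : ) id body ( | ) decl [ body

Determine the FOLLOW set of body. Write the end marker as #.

{ (, ), *, +, [ }

In decls : [ ) body: body is at the end, add FOLLOW(decls) = { (, ), *, +, [ }.
In program : id body [ +: add FIRST([ +) = { [ }.
In program : ( body: body is at the end, add FOLLOW(program) = { (, ), *, +, [ }.
In stmt : decl ( body stmt: add FIRST(stmt) = { (, ), *, [ }.
In params : ) id body (: add FIRST(() = { ( }.
In params : ) decl [ body: body is at the end, add FOLLOW(params) = { ), *, [ }.
Union: FOLLOW(body) = { (, ), *, +, [ }.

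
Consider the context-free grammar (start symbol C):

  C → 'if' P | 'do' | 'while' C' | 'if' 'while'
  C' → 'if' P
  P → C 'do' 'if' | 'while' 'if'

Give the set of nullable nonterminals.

{ } (none)

No nonterminal has an empty production or an RHS whose symbols are all nullable.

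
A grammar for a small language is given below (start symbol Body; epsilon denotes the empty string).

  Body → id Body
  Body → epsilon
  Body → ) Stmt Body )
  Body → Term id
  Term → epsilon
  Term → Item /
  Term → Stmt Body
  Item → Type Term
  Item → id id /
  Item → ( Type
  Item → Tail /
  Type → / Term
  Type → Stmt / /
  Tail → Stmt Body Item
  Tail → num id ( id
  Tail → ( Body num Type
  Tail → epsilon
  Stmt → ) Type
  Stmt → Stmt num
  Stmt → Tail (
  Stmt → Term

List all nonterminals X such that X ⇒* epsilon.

Directly nullable (have an epsilon-production): Body, Term, Tail.
Stmt → Term with every symbol nullable, so Stmt is nullable.
No other nonterminal has a production whose RHS symbols are all nullable.

{ Body, Stmt, Tail, Term }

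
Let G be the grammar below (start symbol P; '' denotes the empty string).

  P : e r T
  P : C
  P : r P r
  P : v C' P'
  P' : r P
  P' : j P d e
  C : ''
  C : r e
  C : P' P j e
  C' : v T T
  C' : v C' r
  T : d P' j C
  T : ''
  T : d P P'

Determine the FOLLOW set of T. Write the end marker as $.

{ $, d, e, j, r, v }

In P : e r T: T is at the end, add FOLLOW(P) = { $, d, e, j, r, v }.
In C' : v T T: add FIRST(T)\{''} = { d }.
  Since T is nullable, also add FOLLOW(C') = { j, r }.
In C' : v T T: T is at the end, add FOLLOW(C') = { j, r }.
Union: FOLLOW(T) = { $, d, e, j, r, v }.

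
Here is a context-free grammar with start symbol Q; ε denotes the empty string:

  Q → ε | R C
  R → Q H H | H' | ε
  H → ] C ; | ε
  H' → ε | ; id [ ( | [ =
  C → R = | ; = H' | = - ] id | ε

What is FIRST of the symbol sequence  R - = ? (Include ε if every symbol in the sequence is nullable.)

{ -, ;, =, [, ] }

Add FIRST(R)\{ε} = { ;, =, [, ] }; R is nullable, continue.
- is a terminal; add {-} and stop.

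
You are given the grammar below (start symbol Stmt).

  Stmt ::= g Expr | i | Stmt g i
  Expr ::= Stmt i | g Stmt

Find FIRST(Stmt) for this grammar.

{ g, i }

Stmt ::= g Expr contributes {g}.
Stmt ::= i contributes {i}.
From Stmt ::= Stmt g i: add FIRST(Stmt) = { g, i }.
Union: FIRST(Stmt) = { g, i }.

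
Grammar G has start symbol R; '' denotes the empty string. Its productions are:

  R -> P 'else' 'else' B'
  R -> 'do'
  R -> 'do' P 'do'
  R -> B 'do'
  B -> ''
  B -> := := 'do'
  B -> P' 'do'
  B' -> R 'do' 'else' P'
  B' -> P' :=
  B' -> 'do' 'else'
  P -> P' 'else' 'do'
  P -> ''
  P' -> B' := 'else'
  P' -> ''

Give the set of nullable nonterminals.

{ B, P, P' }

Directly nullable (have an ''-production): B, P, P'.
No other nonterminal has a production whose RHS symbols are all nullable.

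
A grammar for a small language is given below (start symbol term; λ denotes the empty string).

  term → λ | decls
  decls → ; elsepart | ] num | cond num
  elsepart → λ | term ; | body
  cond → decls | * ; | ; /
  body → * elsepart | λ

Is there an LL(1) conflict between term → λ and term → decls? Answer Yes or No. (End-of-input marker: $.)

FIRST(λ) = { λ } and FIRST(decls) = { *, ;, ] }.
The first alternative is nullable and FOLLOW(term) = { $, ; } shares ; with FIRST of the second — conflict.

Yes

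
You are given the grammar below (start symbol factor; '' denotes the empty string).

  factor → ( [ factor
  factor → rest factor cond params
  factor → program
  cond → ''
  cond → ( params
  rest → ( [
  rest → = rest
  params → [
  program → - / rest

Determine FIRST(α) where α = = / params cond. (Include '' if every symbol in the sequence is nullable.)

{ = }

= is a terminal; add {=} and stop.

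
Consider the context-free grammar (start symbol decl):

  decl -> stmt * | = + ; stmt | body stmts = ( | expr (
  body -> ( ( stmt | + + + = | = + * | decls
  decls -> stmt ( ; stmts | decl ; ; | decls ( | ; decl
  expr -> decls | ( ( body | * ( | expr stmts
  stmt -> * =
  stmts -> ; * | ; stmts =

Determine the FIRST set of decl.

{ (, *, +, ;, = }

From decl -> stmt *: add FIRST(stmt) = { * }.
decl -> = + ; stmt contributes {=}.
From decl -> body stmts = (: add FIRST(body) = { (, *, +, ;, = }.
From decl -> expr (: add FIRST(expr) = { (, *, +, ;, = }.
Union: FIRST(decl) = { (, *, +, ;, = }.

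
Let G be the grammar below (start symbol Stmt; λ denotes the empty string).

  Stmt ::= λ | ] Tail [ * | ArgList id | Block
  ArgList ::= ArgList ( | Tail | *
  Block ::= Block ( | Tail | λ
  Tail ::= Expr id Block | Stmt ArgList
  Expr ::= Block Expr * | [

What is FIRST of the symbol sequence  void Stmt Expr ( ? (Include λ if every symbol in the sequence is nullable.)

{ void }

void is a terminal; add {void} and stop.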